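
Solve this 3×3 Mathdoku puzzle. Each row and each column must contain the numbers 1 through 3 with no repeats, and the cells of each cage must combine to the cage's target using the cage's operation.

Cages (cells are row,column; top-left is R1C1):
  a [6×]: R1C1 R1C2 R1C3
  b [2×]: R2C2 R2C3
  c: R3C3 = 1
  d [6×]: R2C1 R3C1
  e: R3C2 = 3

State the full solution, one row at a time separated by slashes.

1 2 3 / 3 1 2 / 2 3 1

Cage e is a single given cell; hence R3C2 = 3.
Cage c is a single given cell, which forces R3C3 = 1.
Cage d's pair has product 6, so R2C1 = 3.
Cage b's pair has product 2; hence R2C2 = 1.
Column 3 now contains 1, leaving R2C3 = 2.
Row 3 already has 3, which forces R3C1 = 2.
Column 1 already has 2; hence R1C1 = 1.
Column 2 now contains 1, so R1C2 = 2.
2 is placed in column 3, which forces R1C3 = 3.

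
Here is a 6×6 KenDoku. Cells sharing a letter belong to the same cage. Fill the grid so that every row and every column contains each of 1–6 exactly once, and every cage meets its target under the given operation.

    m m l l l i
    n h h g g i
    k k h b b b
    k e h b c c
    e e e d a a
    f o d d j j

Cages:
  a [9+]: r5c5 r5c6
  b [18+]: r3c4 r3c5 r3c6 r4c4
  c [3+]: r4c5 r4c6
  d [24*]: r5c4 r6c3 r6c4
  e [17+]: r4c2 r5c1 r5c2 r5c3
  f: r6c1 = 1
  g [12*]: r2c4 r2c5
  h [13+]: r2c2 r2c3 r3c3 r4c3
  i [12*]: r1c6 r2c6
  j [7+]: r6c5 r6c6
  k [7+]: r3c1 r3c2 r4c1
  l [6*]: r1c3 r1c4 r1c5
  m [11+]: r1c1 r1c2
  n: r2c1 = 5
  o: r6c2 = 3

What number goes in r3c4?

Cage n is a single given cell, leaving r2c1 = 5.
Cage f is given, so r6c1 = 1.
Cage o is a single given cell, so r6c2 = 3.
Column 1 already has 5, leaving r1c1 = 6.
Cage m needs two cells with sum 11; hence r1c2 = 5.
The only place for 4 in row 1 is r1c6.
Cage i needs two cells with product 12; hence r2c6 = 3.
Cage k needs sum 7, which forces r3c1 = 2.
Cage k needs sum 7, so r3c2 = 1.
{1, 2} are confined to r4c5 and r4c6 in row 4, so r4c1 = 4.
Row 4 now contains 4, so r4c2 = 6.
4 is placed in column 1, which forces r5c1 = 3.
The 3 cells of cage d must have product 24, leaving r5c4 = 1.
Row 5 already has 3; hence r5c5 = 4.
1 is placed in column 2, so r2c2 = 4.
Cage h needs sum 13, leaving r2c3 = 1.
The 4 cells of cage b must have sum 18, leaving r3c4 = 4.
Row 5 already has 4; hence r5c2 = 2.
Cage e has sum 17; hence r5c3 = 6.
The two cells of cage a must have sum 9, which forces r5c6 = 5.
Column 3 now contains 6, leaving r6c3 = 4.
Column 4 already has 4, leaving r6c4 = 6.
5 is placed in column 6, leaving r6c6 = 2.
The 3 cells of cage l must have product 6, which forces r1c5 = 1.
Column 4 now contains 6, so r2c4 = 2.
Cage g's pair has product 12, which forces r2c5 = 6.
5 is placed in column 6, which forces r3c6 = 6.
The two cells of cage c must have sum 3, leaving r4c5 = 2.
Column 6 already has 2, so r4c6 = 1.
Row 6 now contains 2, so r6c5 = 5.
Cage l needs product 6, which forces r1c3 = 2.
Column 4 now contains 2, leaving r1c4 = 3.
Column 5 now contains 5; hence r3c5 = 3.
The 4 cells of cage b must have sum 18; hence r4c4 = 5.
3 is placed in row 3, so r3c3 = 5.
Row 4 already has 5, leaving r4c3 = 3.
Filled in: 6 5 2 3 1 4 / 5 4 1 2 6 3 / 2 1 5 4 3 6 / 4 6 3 5 2 1 / 3 2 6 1 4 5 / 1 3 4 6 5 2.

4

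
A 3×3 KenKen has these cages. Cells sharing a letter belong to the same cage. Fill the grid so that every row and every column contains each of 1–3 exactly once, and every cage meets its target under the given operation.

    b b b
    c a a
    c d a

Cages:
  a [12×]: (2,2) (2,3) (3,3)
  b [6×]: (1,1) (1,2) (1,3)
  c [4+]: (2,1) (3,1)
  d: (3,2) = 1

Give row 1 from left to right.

Cage a needs product 12, so (2,2) = 2.
Cage a has product 12, which forces (2,3) = 3.
Cage d is given, so (3,2) = 1.
Cage a has product 12, so (3,3) = 2.
The 3 cells of cage b must have product 6, so (1,1) = 2.
Column 2 now contains 1, so (1,2) = 3.
Column 3 now contains 2, so (1,3) = 1.
Row 2 now contains 3, leaving (2,1) = 1.
1 is placed in row 3; hence (3,1) = 3.
Filled in: 2 3 1 / 1 2 3 / 3 1 2.

2 3 1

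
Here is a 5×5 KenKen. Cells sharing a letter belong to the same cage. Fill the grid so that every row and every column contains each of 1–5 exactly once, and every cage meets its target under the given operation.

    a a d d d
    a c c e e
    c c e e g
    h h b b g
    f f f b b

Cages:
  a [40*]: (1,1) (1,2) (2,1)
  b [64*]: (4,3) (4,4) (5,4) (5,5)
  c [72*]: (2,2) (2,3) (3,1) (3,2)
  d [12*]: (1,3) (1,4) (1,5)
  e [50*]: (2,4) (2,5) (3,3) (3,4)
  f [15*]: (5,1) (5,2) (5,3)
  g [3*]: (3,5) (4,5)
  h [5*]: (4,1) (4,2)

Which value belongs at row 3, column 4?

The only place for 3 in row 4 is (4,5).
Column 5 now contains 3, which forces (3,5) = 1.
Column 5 now contains 1, leaving (1,5) = 4.
The 4 cells of cage e must have product 50, which forces (2,4) = 1.
Cage e has product 50, leaving (2,5) = 5.
Column 5 already has 4, leaving (5,5) = 2.
The 3 cells of cage d must have product 12, so (1,3) = 1.
Column 4 already has 1, which forces (1,4) = 3.
The 3 cells of cage a must have product 40, leaving (2,1) = 4.
Cage b needs product 64, which forces (4,3) = 4.
The 4 cells of cage b must have product 64, leaving (4,4) = 2.
2 is placed in row 5; hence (5,4) = 4.
The 4 cells of cage c must have product 72; hence (3,1) = 3.
The 4 cells of cage c must have product 72, leaving (3,2) = 4.
Cage e needs product 50; hence (3,3) = 2.
2 is placed in column 4; hence (3,4) = 5.
The 4 cells of cage c must have product 72, so (2,2) = 2.
2 is placed in column 3, leaving (2,3) = 3.
Column 3 now contains 3, which forces (5,3) = 5.
Cage a needs product 40, which forces (1,1) = 2.
Column 2 already has 2, which forces (1,2) = 5.
Column 2 already has 5, leaving (4,2) = 1.
Row 5 now contains 5, so (5,1) = 1.
Cage f has product 15, so (5,2) = 3.
Row 4 now contains 1, which forces (4,1) = 5.
Filled in: 2 5 1 3 4 / 4 2 3 1 5 / 3 4 2 5 1 / 5 1 4 2 3 / 1 3 5 4 2.

5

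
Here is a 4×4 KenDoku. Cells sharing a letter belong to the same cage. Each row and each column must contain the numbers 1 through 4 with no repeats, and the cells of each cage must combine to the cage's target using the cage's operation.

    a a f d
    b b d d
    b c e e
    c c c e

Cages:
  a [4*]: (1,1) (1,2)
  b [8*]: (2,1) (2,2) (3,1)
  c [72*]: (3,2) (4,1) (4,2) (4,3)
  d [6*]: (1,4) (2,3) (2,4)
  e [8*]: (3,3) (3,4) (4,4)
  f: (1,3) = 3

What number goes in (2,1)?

Cage f is given; hence (1,3) = 3.
Cage c needs product 72, which forces (3,2) = 3.
Cage d has product 6, leaving (2,4) = 3.
The 4 cells of cage c must have product 72; hence (4,1) = 3.
The only place for 2 in row 1 is (1,4).
The 3 cells of cage d must have product 6, leaving (2,3) = 1.
The 3 cells of cage e must have product 8; hence (3,3) = 2.
2 is placed in column 3, leaving (4,3) = 4.
4 is placed in row 4; hence (4,4) = 1.
Cage b needs product 8, leaving (3,1) = 1.
Column 4 now contains 1, which forces (3,4) = 4.
4 is placed in row 4; hence (4,2) = 2.
1 is placed in column 1; hence (1,1) = 4.
Cage a's pair has product 4, which forces (1,2) = 1.
The 3 cells of cage b must have product 8, so (2,1) = 2.
Column 2 already has 2, leaving (2,2) = 4.
Filled in: 4 1 3 2 / 2 4 1 3 / 1 3 2 4 / 3 2 4 1.

2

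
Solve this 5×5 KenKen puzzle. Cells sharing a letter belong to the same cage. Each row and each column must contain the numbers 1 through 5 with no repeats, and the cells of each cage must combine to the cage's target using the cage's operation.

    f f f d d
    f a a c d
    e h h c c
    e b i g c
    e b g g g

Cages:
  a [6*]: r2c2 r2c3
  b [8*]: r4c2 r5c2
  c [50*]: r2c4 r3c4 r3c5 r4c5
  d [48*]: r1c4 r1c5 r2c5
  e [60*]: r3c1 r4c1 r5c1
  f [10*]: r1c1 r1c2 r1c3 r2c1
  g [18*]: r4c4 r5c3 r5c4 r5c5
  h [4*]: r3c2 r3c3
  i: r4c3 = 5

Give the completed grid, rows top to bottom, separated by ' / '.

Cage d needs product 48, so r1c4 = 4.
The 3 cells of cage d must have product 48, leaving r1c5 = 3.
Cage f needs product 10, which forces r2c1 = 1.
The 3 cells of cage d must have product 48, which forces r2c5 = 4.
Cage i is given; hence r4c3 = 5.
Cage g has product 18, so r4c4 = 3.
Cage c has product 50; hence r2c4 = 5.
Cage c has product 50, which forces r3c5 = 5.
3 is placed in row 4, leaving r4c1 = 4.
Row 4 already has 4, leaving r4c2 = 2.
Row 4 already has 2; hence r4c5 = 1.
Column 2 now contains 2, so r5c2 = 4.
The 4 cells of cage g must have product 18, so r5c3 = 3.
1 is placed in column 5, so r5c5 = 2.
Column 2 now contains 2, which forces r2c2 = 3.
Column 3 now contains 3, leaving r2c3 = 2.
Row 3 now contains 5, so r3c1 = 3.
Column 2 already has 4, so r3c2 = 1.
Cage h needs two cells with product 4, which forces r3c3 = 4.
Cage c has product 50, which forces r3c4 = 2.
3 is placed in row 5, so r5c1 = 5.
Row 5 already has 2, so r5c4 = 1.
Column 1 already has 5; hence r1c1 = 2.
Column 2 now contains 1, leaving r1c2 = 5.
Column 3 now contains 2; hence r1c3 = 1.

2 5 1 4 3 / 1 3 2 5 4 / 3 1 4 2 5 / 4 2 5 3 1 / 5 4 3 1 2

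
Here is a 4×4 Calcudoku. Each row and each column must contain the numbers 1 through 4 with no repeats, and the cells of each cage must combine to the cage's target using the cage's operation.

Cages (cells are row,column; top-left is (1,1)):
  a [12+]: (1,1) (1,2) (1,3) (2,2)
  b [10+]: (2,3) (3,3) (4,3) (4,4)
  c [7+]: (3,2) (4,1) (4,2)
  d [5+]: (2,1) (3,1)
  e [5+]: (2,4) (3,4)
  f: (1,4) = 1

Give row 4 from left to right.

Cage f is a single given cell, which forces (1,4) = 1.
The 4 cells of cage a must have sum 12, which forces (2,2) = 3.
3 is placed in row 2, leaving (2,4) = 2.
Column 4 already has 2, leaving (3,4) = 3.
Column 4 now contains 3, leaving (4,4) = 4.
Cage b has sum 10, leaving (2,3) = 1.
Cage c needs sum 7, so (3,2) = 4.
The 4 cells of cage b must have sum 10, so (3,3) = 2.
Cage b needs sum 10; hence (4,3) = 3.
Cage a has sum 12, so (1,1) = 3.
4 is placed in column 2, which forces (1,2) = 2.
3 is placed in column 3, so (1,3) = 4.
Row 2 already has 1, which forces (2,1) = 4.
4 is placed in row 3, which forces (3,1) = 1.
Column 1 now contains 1; hence (4,1) = 2.
Column 2 already has 2, leaving (4,2) = 1.
The full grid is 3 2 4 1 / 4 3 1 2 / 1 4 2 3 / 2 1 3 4.

2 1 3 4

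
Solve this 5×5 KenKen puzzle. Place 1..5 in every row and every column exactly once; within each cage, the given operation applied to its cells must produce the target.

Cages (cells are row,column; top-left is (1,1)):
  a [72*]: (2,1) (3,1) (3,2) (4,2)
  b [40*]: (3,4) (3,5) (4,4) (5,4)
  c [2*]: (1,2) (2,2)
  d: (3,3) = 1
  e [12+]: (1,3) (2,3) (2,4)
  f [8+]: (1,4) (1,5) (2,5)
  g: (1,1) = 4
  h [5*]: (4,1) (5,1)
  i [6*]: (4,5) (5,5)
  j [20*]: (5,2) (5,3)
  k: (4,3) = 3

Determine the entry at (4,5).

2

G is a freebie, which forces (1,1) = 4.
Cage d is a single given cell, so (3,3) = 1.
Cage k is a single given cell, which forces (4,3) = 3.
3 is placed in row 4, so (4,5) = 2.
Column 5 now contains 2, leaving (5,5) = 3.
Column 3 already has 3, leaving (1,3) = 5.
5 is placed in row 1, so (1,5) = 1.
The 4 cells of cage a must have product 72; hence (2,1) = 3.
Row 2 now contains 3; hence (2,4) = 5.
Row 2 now contains 5, which forces (2,5) = 4.
The 4 cells of cage a must have product 72, so (3,1) = 2.
The 4 cells of cage a must have product 72; hence (3,2) = 3.
2 is placed in row 3, so (3,4) = 4.
Column 5 now contains 4, which forces (3,5) = 5.
Row 4 now contains 2; hence (4,2) = 4.
Column 4 now contains 4; hence (4,4) = 1.
Column 2 already has 4; hence (5,2) = 5.
5 is placed in column 3; hence (5,3) = 4.
Column 4 now contains 1, leaving (5,4) = 2.
1 is placed in row 1, which forces (1,2) = 2.
Column 4 now contains 2; hence (1,4) = 3.
The two cells of cage c must have product 2, so (2,2) = 1.
4 is placed in row 2; hence (2,3) = 2.
Row 4 already has 1, which forces (4,1) = 5.
5 is placed in row 5, so (5,1) = 1.
The full grid is 4 2 5 3 1 / 3 1 2 5 4 / 2 3 1 4 5 / 5 4 3 1 2 / 1 5 4 2 3.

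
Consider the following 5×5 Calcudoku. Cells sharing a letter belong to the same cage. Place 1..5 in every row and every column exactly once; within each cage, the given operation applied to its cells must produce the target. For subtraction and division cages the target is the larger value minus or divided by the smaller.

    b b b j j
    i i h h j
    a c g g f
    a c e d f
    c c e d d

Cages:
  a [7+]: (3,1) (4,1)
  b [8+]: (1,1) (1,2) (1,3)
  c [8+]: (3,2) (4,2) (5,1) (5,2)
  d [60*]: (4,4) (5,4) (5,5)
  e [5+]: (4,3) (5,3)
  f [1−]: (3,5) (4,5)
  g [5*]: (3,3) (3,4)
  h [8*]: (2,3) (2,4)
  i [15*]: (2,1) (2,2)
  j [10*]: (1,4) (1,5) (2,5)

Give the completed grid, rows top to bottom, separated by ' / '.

In row 2, 1 can only go at (2,5), so (2,5) = 1.
The only place for 1 in column 4 is (3,4).
Row 3 now contains 1, leaving (3,3) = 5.
Column 2 needs a 5, and only (2,2) is open for it.
5 is placed in row 2, so (2,1) = 3.
Cage a needs two cells with sum 7, which forces (3,1) = 2.
The two cells of cage a must have sum 7; hence (4,1) = 5.
2 is placed in column 1, so (5,1) = 1.
Column 1 already has 1, leaving (1,1) = 4.
Cage c needs sum 8, which forces (3,2) = 4.
Row 3 now contains 4, so (3,5) = 3.
Cage c has sum 8, so (4,2) = 1.
The 4 cells of cage c must have sum 8; hence (5,2) = 2.
Column 2 now contains 1, leaving (1,2) = 3.
Cage b has sum 8; hence (1,3) = 1.
Cage e's pair has sum 5; hence (4,3) = 2.
Row 4 now contains 2; hence (4,5) = 4.
Cage e needs two cells with sum 5; hence (5,3) = 3.
Column 5 now contains 4, so (5,5) = 5.
The 3 cells of cage j must have product 10, leaving (1,4) = 5.
Column 5 already has 5, which forces (1,5) = 2.
Column 3 now contains 2, so (2,3) = 4.
Cage h needs two cells with product 8, leaving (2,4) = 2.
Row 4 already has 4; hence (4,4) = 3.
Row 5 already has 5, so (5,4) = 4.

4 3 1 5 2 / 3 5 4 2 1 / 2 4 5 1 3 / 5 1 2 3 4 / 1 2 3 4 5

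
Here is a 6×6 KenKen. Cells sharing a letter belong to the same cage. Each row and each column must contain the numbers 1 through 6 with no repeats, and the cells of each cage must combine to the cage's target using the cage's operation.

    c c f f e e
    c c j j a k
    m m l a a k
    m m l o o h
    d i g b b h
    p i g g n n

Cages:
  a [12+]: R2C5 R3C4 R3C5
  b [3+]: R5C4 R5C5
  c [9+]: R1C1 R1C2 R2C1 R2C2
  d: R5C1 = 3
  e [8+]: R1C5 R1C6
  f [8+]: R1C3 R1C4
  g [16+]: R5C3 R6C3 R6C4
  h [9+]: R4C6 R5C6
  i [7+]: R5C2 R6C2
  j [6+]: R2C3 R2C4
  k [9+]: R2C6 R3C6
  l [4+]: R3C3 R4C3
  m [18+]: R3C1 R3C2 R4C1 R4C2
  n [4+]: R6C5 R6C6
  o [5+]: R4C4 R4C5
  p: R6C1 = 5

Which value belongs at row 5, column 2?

5

Cage d is a single given cell, leaving R5C1 = 3.
P is a freebie; hence R6C1 = 5.
Row 6 already has 5, so R6C4 = 6.
The 3 cells of cage g must have sum 16; hence R5C3 = 6.
Row 6 already has 6, leaving R6C3 = 4.
In row 6, 2 can only go at R6C2, so R6C2 = 2.
Cage i's pair has sum 7, leaving R5C2 = 5.
Row 5 already has 5, leaving R5C6 = 4.
Column 6 now contains 4, leaving R4C6 = 5.
Row 1 needs a 4, and only R1C1 is open for it.
Cage c needs sum 9, so R1C2 = 1.
Column 1 now contains 4, leaving R2C1 = 1.
The 4 cells of cage c must have sum 9, so R2C2 = 3.
Row 2 already has 3, leaving R2C6 = 6.
6 is placed in column 6; hence R3C6 = 3.
Column 6 already has 3; hence R6C6 = 1.
The two cells of cage e must have sum 8; hence R1C5 = 6.
Column 6 already has 3; hence R1C6 = 2.
Cage j needs two cells with sum 6; hence R2C3 = 2.
Cage j's pair has sum 6; hence R2C4 = 4.
Row 2 now contains 4, which forces R2C5 = 5.
Row 3 already has 3, which forces R3C3 = 1.
Column 5 now contains 6, so R3C5 = 2.
Cage l needs two cells with sum 4, which forces R4C3 = 3.
2 is placed in column 5, which forces R5C5 = 1.
Row 6 already has 1, which forces R6C5 = 3.
Column 3 already has 3, which forces R1C3 = 5.
Cage f needs two cells with sum 8, so R1C4 = 3.
2 is placed in row 3, which forces R3C1 = 6.
Cage m needs sum 18; hence R3C2 = 4.
2 is placed in row 3, which forces R3C4 = 5.
The 4 cells of cage m must have sum 18, which forces R4C1 = 2.
The 4 cells of cage m must have sum 18, leaving R4C2 = 6.
Cage o's pair has sum 5, leaving R4C4 = 1.
Column 5 already has 1, so R4C5 = 4.
1 is placed in row 5; hence R5C4 = 2.
Filled in: 4 1 5 3 6 2 / 1 3 2 4 5 6 / 6 4 1 5 2 3 / 2 6 3 1 4 5 / 3 5 6 2 1 4 / 5 2 4 6 3 1.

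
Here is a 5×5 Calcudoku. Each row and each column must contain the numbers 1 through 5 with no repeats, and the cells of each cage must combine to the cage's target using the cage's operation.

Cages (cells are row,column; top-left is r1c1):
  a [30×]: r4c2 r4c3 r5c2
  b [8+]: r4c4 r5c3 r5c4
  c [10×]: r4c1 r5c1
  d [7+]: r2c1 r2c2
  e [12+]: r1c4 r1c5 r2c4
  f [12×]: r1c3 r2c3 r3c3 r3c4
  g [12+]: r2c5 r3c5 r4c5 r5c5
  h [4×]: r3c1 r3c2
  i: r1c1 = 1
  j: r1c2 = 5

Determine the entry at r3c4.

I is a freebie; hence r1c1 = 1.
Cage j is a single given cell, which forces r1c2 = 5.
Column 1 already has 1; hence r3c1 = 4.
Row 3 already has 4; hence r3c2 = 1.
1 is placed in row 3, which forces r3c3 = 3.
1 is placed in row 3; hence r3c4 = 2.
Row 3 now contains 2, which forces r3c5 = 5.
Cage f needs product 12, which forces r1c3 = 2.
Cage f has product 12, leaving r2c3 = 1.
Cage e has sum 12, so r2c4 = 5.
Cage a has product 30; hence r4c3 = 5.
Column 3 now contains 1, leaving r5c3 = 4.
Row 2 now contains 5; hence r2c1 = 3.
The two cells of cage d must have sum 7, leaving r2c2 = 4.
Row 2 now contains 4, which forces r2c5 = 2.
Row 4 now contains 5; hence r4c1 = 2.
Row 4 already has 2; hence r4c2 = 3.
Row 4 already has 3, which forces r4c4 = 1.
Row 4 now contains 1, which forces r4c5 = 4.
Cage c's pair has product 10, so r5c1 = 5.
Column 2 already has 3, leaving r5c2 = 2.
Column 4 now contains 1, which forces r5c4 = 3.
2 is placed in column 5; hence r5c5 = 1.
3 is placed in column 4; hence r1c4 = 4.
Column 5 now contains 4, which forces r1c5 = 3.
The full grid is 1 5 2 4 3 / 3 4 1 5 2 / 4 1 3 2 5 / 2 3 5 1 4 / 5 2 4 3 1.

2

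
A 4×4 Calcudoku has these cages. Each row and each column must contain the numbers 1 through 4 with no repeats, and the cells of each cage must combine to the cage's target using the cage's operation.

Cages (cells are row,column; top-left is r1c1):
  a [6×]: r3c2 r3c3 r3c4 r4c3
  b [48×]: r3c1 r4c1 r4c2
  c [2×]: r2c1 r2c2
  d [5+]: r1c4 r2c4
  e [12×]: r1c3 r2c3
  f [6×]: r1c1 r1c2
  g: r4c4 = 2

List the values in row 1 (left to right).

2 3 4 1

Cage b has product 48, which forces r3c1 = 4.
Cage b has product 48, which forces r4c1 = 3.
The 3 cells of cage b must have product 48, which forces r4c2 = 4.
Cage a needs product 6, which forces r4c3 = 1.
Cage g is a single given cell, leaving r4c4 = 2.
3 is placed in column 1; hence r1c1 = 2.
The two cells of cage f must have product 6, leaving r1c2 = 3.
Row 1 now contains 3, so r1c3 = 4.
Row 1 now contains 4; hence r1c4 = 1.
Column 1 already has 2, leaving r2c1 = 1.
1 is placed in row 2, which forces r2c2 = 2.
Column 3 already has 4, leaving r2c3 = 3.
Column 4 already has 1, leaving r2c4 = 4.
Column 2 already has 2; hence r3c2 = 1.
3 is placed in column 3; hence r3c3 = 2.
Column 4 already has 1, leaving r3c4 = 3.
Completed grid: 2 3 4 1 / 1 2 3 4 / 4 1 2 3 / 3 4 1 2.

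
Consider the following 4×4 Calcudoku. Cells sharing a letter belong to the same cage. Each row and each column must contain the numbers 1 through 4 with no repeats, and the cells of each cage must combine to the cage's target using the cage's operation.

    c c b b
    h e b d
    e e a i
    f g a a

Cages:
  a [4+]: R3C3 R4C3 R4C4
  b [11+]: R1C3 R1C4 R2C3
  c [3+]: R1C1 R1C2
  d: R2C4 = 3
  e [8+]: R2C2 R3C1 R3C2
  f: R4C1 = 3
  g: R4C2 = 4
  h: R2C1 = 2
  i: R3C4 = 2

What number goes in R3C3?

1

Cage b has sum 11, so R1C3 = 3.
Cage b needs sum 11, which forces R1C4 = 4.
Cage h is given, so R2C1 = 2.
The 3 cells of cage b must have sum 11, leaving R2C3 = 4.
Cage d is a single given cell, which forces R2C4 = 3.
Cage a has sum 4, leaving R3C3 = 1.
Cage i is a single given cell; hence R3C4 = 2.
Cage f is given, leaving R4C1 = 3.
Cage g is a single given cell, which forces R4C2 = 4.
The 3 cells of cage a must have sum 4, which forces R4C3 = 2.
Cage a has sum 4, so R4C4 = 1.
Column 1 already has 2, so R1C1 = 1.
Cage c needs two cells with sum 3, which forces R1C2 = 2.
Row 2 now contains 3; hence R2C2 = 1.
3 is placed in column 1, leaving R3C1 = 4.
4 is placed in column 2; hence R3C2 = 3.
The full grid is 1 2 3 4 / 2 1 4 3 / 4 3 1 2 / 3 4 2 1.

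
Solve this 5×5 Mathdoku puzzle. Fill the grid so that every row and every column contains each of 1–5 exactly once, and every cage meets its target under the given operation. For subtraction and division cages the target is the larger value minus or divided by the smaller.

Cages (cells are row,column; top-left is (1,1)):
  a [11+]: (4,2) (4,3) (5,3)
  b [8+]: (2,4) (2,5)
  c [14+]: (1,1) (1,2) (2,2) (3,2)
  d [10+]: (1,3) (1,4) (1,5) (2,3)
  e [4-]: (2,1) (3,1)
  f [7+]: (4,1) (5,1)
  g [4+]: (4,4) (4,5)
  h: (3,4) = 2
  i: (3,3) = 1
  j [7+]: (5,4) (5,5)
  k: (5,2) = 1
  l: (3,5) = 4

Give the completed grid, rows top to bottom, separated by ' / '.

Cage i is given, leaving (3,3) = 1.
Cage h is given; hence (3,4) = 2.
L is a freebie, so (3,5) = 4.
K is a freebie; hence (5,2) = 1.
The two cells of cage e must have difference 4, so (2,1) = 1.
Row 3 now contains 1, so (3,1) = 5.
Row 3 now contains 5, so (3,2) = 3.
The only place for 2 in column 1 is (1,1).
Cage d needs sum 10, leaving (2,3) = 2.
The only place for 5 in row 1 is (1,2).
Column 2 now contains 5, leaving (2,2) = 4.
4 is placed in column 2, leaving (4,2) = 2.
In row 4, 5 can only go at (4,3), so (4,3) = 5.
5 is placed in column 3, which forces (5,3) = 4.
4 is placed in row 5, so (5,4) = 5.
Column 3 already has 4, which forces (1,3) = 3.
The 4 cells of cage d must have sum 10, leaving (1,4) = 4.
The 4 cells of cage d must have sum 10; hence (1,5) = 1.
5 is placed in column 4, which forces (2,4) = 3.
Cage b's pair has sum 8, which forces (2,5) = 5.
Cage f's pair has sum 7, which forces (4,1) = 4.
3 is placed in column 4, so (4,4) = 1.
Column 5 already has 1, leaving (4,5) = 3.
4 is placed in row 5, leaving (5,1) = 3.
Cage j needs two cells with sum 7, which forces (5,5) = 2.

2 5 3 4 1 / 1 4 2 3 5 / 5 3 1 2 4 / 4 2 5 1 3 / 3 1 4 5 2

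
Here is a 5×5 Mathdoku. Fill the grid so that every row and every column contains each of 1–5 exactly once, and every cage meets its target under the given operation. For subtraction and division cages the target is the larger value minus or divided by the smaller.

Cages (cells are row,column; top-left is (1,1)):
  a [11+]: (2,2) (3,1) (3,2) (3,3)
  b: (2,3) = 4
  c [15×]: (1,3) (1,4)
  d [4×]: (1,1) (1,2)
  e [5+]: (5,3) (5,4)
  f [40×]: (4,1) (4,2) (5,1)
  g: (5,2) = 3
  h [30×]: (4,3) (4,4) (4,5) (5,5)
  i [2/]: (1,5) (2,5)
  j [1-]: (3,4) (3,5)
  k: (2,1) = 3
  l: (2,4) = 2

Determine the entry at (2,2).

K is a freebie, so (2,1) = 3.
Cage b is given, leaving (2,3) = 4.
Cage l is given; hence (2,4) = 2.
2 is placed in row 2, which forces (2,5) = 1.
Cage g is given, so (5,2) = 3.
Cage i's pair has quotient 2, which forces (1,5) = 2.
1 is placed in row 2, leaving (2,2) = 5.
The 4 cells of cage a must have sum 11, leaving (3,3) = 3.
The two cells of cage e must have sum 5; hence (5,3) = 1.
Cage e needs two cells with sum 5, which forces (5,4) = 4.
Column 5 already has 2, which forces (5,5) = 5.
Column 3 already has 3, so (1,3) = 5.
The two cells of cage c must have product 15, leaving (1,4) = 3.
The two cells of cage j must have difference 1, which forces (3,4) = 5.
Column 5 now contains 5, which forces (3,5) = 4.
Cage f has product 40, so (4,1) = 5.
Cage f has product 40, which forces (4,2) = 4.
Cage h has product 30; hence (4,3) = 2.
Cage h has product 30, leaving (4,4) = 1.
Column 5 now contains 5, so (4,5) = 3.
5 is placed in row 5, which forces (5,1) = 2.
Cage d's pair has product 4, so (1,1) = 4.
Column 2 now contains 4, leaving (1,2) = 1.
2 is placed in column 1, leaving (3,1) = 1.
Cage a needs sum 11, leaving (3,2) = 2.
Filled in: 4 1 5 3 2 / 3 5 4 2 1 / 1 2 3 5 4 / 5 4 2 1 3 / 2 3 1 4 5.

5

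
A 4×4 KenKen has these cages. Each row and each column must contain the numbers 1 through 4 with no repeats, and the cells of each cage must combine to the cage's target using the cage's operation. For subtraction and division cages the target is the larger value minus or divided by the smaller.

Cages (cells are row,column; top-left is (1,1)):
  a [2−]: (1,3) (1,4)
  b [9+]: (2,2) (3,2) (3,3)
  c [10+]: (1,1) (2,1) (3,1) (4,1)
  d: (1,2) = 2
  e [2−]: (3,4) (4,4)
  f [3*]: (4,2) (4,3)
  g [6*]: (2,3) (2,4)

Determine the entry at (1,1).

D is a freebie, so (1,2) = 2.
Row 1 needs a 4, and only (1,1) is open for it.
The only place for 1 in row 2 is (2,1).
The only place for 4 in row 2 is (2,2).
In row 4, 4 can only go at (4,4), so (4,4) = 4.
Cage e needs two cells with difference 2, which forces (3,4) = 2.
Cage g's pair has product 6, leaving (2,3) = 2.
2 is placed in column 4, leaving (2,4) = 3.
Row 3 now contains 2, leaving (3,1) = 3.
Cage b has sum 9, which forces (3,2) = 1.
Row 3 now contains 2, so (3,3) = 4.
Cage c needs sum 10, leaving (4,1) = 2.
Column 2 now contains 1, leaving (4,2) = 3.
Row 4 now contains 3, which forces (4,3) = 1.
1 is placed in column 3, which forces (1,3) = 3.
Column 4 already has 3, so (1,4) = 1.
The full grid is 4 2 3 1 / 1 4 2 3 / 3 1 4 2 / 2 3 1 4.

4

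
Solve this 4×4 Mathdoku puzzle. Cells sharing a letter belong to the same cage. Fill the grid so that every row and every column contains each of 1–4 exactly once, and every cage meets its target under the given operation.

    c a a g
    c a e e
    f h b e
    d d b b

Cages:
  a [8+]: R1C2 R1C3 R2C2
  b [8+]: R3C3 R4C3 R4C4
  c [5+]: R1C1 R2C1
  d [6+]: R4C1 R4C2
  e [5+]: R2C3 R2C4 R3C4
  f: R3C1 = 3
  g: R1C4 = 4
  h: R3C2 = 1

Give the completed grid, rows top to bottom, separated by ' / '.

Cage g is given, which forces R1C4 = 4.
F is a freebie, so R3C1 = 3.
Cage h is given, leaving R3C2 = 1.
Row 3 now contains 1, leaving R3C4 = 2.
The two cells of cage c must have sum 5, which forces R1C1 = 1.
1 is placed in row 1; hence R1C3 = 3.
The two cells of cage c must have sum 5, so R2C1 = 4.
4 is placed in row 2, so R2C2 = 3.
Cage e needs sum 5, leaving R2C3 = 2.
Cage e has sum 5, leaving R2C4 = 1.
Row 3 already has 2, so R3C3 = 4.
Column 1 now contains 4; hence R4C1 = 2.
Row 4 now contains 2, so R4C2 = 4.
Column 3 now contains 3, so R4C3 = 1.
1 is placed in column 4, leaving R4C4 = 3.
Row 1 now contains 3, which forces R1C2 = 2.

1 2 3 4 / 4 3 2 1 / 3 1 4 2 / 2 4 1 3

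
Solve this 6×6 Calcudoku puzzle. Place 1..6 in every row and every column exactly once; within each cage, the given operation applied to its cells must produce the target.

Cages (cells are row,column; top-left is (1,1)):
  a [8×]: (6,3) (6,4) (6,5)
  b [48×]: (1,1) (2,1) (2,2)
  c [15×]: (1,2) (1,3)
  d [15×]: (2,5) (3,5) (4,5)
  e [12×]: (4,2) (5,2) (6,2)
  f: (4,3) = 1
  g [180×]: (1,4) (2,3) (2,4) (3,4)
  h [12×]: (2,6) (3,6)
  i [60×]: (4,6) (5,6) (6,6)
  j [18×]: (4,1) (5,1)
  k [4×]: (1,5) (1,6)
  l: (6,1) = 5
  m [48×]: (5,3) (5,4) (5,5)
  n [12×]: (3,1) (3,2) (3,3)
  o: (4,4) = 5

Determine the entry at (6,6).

6

Cage f is a single given cell, so (4,3) = 1.
O is a freebie; hence (4,4) = 5.
Row 4 already has 5, leaving (4,5) = 3.
Cage l is a single given cell; hence (6,1) = 5.
Cage g needs product 180, so (2,3) = 5.
5 is placed in row 2; hence (2,5) = 1.
Column 5 now contains 1; hence (3,5) = 5.
Row 4 now contains 3, so (4,1) = 6.
Cage j's pair has product 18, leaving (5,1) = 3.
Cage i needs product 60, which forces (5,6) = 5.
The two cells of cage c must have product 15; hence (1,2) = 5.
Column 3 now contains 5, which forces (1,3) = 3.
Column 5 now contains 1, so (1,5) = 4.
Cage k's pair has product 4, leaving (1,6) = 1.
Cage b needs product 48, leaving (2,2) = 6.
Column 2 now contains 6, so (5,2) = 1.
Column 2 now contains 1; hence (6,2) = 3.
The 3 cells of cage a must have product 8; hence (6,4) = 1.
Column 5 now contains 4; hence (6,5) = 2.
Row 6 already has 3, which forces (6,6) = 6.
Row 1 now contains 4, which forces (1,1) = 2.
Row 1 already has 2, which forces (1,4) = 6.
The 3 cells of cage b must have product 48, which forces (2,1) = 4.
4 is placed in row 2, so (2,6) = 3.
Cage n needs product 12; hence (3,1) = 1.
The 3 cells of cage n must have product 12, so (3,2) = 2.
Cage n has product 12, which forces (3,3) = 6.
2 is placed in row 3, leaving (3,4) = 3.
3 is placed in column 6, so (3,6) = 4.
The 3 cells of cage e must have product 12, which forces (4,2) = 4.
Cage i has product 60, leaving (4,6) = 2.
Column 5 now contains 2; hence (5,5) = 6.
Row 6 already has 2, which forces (6,3) = 4.
Row 2 now contains 3, which forces (2,4) = 2.
Column 3 already has 4, so (5,3) = 2.
The 3 cells of cage m must have product 48; hence (5,4) = 4.
Filled in: 2 5 3 6 4 1 / 4 6 5 2 1 3 / 1 2 6 3 5 4 / 6 4 1 5 3 2 / 3 1 2 4 6 5 / 5 3 4 1 2 6.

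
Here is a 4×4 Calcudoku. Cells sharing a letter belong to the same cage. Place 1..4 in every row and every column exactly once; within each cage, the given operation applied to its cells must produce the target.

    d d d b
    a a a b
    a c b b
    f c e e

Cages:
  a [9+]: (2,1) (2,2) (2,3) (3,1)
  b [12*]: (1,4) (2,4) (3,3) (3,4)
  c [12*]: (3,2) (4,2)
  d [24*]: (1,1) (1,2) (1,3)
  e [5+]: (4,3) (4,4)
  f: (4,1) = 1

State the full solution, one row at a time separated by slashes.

3 2 4 1 / 4 1 2 3 / 2 3 1 4 / 1 4 3 2

Cage f is given, so (4,1) = 1.
Row 1 needs a 1, and only (1,4) is open for it.
The only place for 1 in row 3 is (3,3).
Cage a has sum 9; hence (2,2) = 1.
Row 3 needs a 2, and only (3,1) is open for it.
Column 1 already has 2, so (2,1) = 4.
Cage a needs sum 9, which forces (2,3) = 2.
Row 2 already has 4, so (2,4) = 3.
Column 4 already has 3, leaving (3,4) = 4.
Column 3 already has 2, which forces (4,3) = 3.
Column 4 already has 3, leaving (4,4) = 2.
4 is placed in column 1, so (1,1) = 3.
Cage d needs product 24, so (1,2) = 2.
3 is placed in column 3, leaving (1,3) = 4.
Row 3 now contains 4, so (3,2) = 3.
Row 4 now contains 3, leaving (4,2) = 4.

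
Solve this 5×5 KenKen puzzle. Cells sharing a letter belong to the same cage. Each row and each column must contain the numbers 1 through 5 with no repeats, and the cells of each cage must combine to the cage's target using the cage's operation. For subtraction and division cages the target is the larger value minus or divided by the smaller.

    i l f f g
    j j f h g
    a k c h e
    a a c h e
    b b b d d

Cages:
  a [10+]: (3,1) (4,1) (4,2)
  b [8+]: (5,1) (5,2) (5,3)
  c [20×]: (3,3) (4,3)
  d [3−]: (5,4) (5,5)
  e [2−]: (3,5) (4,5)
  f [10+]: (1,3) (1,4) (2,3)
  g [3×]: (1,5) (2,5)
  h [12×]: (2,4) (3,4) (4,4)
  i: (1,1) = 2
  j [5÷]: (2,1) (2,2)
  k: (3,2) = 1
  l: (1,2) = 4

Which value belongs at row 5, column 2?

3

I is a freebie, so (1,1) = 2.
Cage l is a single given cell, which forces (1,2) = 4.
Cage k is given, so (3,2) = 1.
The two cells of cage j must have quotient 5; hence (2,1) = 1.
Column 2 now contains 1, leaving (2,2) = 5.
Row 2 already has 1; hence (2,5) = 3.
Column 5 already has 3; hence (1,5) = 1.
Row 2 already has 3, leaving (2,4) = 4.
Cage h has product 12, so (3,4) = 3.
Cage h needs product 12, so (4,4) = 1.
The 3 cells of cage b must have sum 8, which forces (5,3) = 1.
Cage f has sum 10, leaving (1,3) = 3.
Column 4 already has 3, so (1,4) = 5.
Row 2 now contains 4, so (2,3) = 2.
3 is placed in row 3, leaving (3,1) = 5.
5 is placed in row 3; hence (3,3) = 4.
4 is placed in row 3, leaving (3,5) = 2.
Cage a has sum 10, leaving (4,1) = 3.
Cage a has sum 10, leaving (4,2) = 2.
Column 3 now contains 4, so (4,3) = 5.
2 is placed in column 5, which forces (4,5) = 4.
Column 1 now contains 5; hence (5,1) = 4.
Column 2 now contains 2; hence (5,2) = 3.
Column 4 now contains 5, so (5,4) = 2.
2 is placed in column 5, so (5,5) = 5.
Filled in: 2 4 3 5 1 / 1 5 2 4 3 / 5 1 4 3 2 / 3 2 5 1 4 / 4 3 1 2 5.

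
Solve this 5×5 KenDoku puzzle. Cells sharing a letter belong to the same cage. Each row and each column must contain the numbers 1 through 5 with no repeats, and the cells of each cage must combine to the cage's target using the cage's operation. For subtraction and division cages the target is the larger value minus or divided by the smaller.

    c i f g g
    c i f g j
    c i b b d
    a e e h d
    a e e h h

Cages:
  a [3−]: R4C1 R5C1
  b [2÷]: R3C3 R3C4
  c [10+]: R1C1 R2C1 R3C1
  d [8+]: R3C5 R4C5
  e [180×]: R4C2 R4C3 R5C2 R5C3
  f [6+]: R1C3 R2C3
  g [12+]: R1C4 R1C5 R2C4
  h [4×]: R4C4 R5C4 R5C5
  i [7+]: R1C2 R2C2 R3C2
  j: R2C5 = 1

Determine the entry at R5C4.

Cage j is given, so R2C5 = 1.
Column 5 now contains 1; hence R5C5 = 2.
The 3 cells of cage h must have product 4, so R4C4 = 2.
Cage h has product 4, so R5C4 = 1.
Cage b needs two cells with quotient 2; hence R3C3 = 2.
1 is placed in column 4, leaving R3C4 = 4.
The two cells of cage a must have difference 3, leaving R4C1 = 1.
Cage a's pair has difference 3; hence R5C1 = 4.
Cage f needs two cells with sum 6, leaving R1C3 = 1.
Cage g has sum 12, so R1C5 = 4.
Cage f's pair has sum 6; hence R2C3 = 5.
Row 2 now contains 5, so R2C4 = 3.
Row 3 already has 4, which forces R3C2 = 1.
Column 3 already has 5, leaving R5C3 = 3.
4 is placed in row 1, so R1C2 = 2.
Column 4 already has 3; hence R1C4 = 5.
Row 2 now contains 3, so R2C1 = 2.
Cage i has sum 7; hence R2C2 = 4.
Cage e needs product 180, so R4C2 = 3.
Column 3 now contains 3, which forces R4C3 = 4.
Row 4 already has 3, which forces R4C5 = 5.
Row 5 now contains 3, leaving R5C2 = 5.
Row 1 already has 5, which forces R1C1 = 3.
Cage c needs sum 10, leaving R3C1 = 5.
Column 5 already has 5, which forces R3C5 = 3.
The full grid is 3 2 1 5 4 / 2 4 5 3 1 / 5 1 2 4 3 / 1 3 4 2 5 / 4 5 3 1 2.

1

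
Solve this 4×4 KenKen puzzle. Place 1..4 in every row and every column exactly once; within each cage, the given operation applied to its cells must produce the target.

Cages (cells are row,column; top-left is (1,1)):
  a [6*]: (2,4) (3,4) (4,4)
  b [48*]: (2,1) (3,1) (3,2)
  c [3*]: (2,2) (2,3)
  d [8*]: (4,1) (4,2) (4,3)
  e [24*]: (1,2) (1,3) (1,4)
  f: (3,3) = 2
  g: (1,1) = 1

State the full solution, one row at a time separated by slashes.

G is a freebie, which forces (1,1) = 1.
Cage b needs product 48; hence (2,1) = 4.
Cage b has product 48, so (3,1) = 3.
Cage b has product 48; hence (3,2) = 4.
F is a freebie, leaving (3,3) = 2.
2 is placed in row 3; hence (3,4) = 1.
Column 1 already has 4, leaving (4,1) = 2.
2 is placed in row 4; hence (4,2) = 1.
Row 4 now contains 1, so (4,3) = 4.
2 is placed in row 4; hence (4,4) = 3.
The 3 cells of cage e must have product 24, so (1,2) = 2.
Column 3 now contains 4, so (1,3) = 3.
Cage e has product 24; hence (1,4) = 4.
Column 2 now contains 1, leaving (2,2) = 3.
The two cells of cage c must have product 3; hence (2,3) = 1.
3 is placed in column 4; hence (2,4) = 2.

1 2 3 4 / 4 3 1 2 / 3 4 2 1 / 2 1 4 3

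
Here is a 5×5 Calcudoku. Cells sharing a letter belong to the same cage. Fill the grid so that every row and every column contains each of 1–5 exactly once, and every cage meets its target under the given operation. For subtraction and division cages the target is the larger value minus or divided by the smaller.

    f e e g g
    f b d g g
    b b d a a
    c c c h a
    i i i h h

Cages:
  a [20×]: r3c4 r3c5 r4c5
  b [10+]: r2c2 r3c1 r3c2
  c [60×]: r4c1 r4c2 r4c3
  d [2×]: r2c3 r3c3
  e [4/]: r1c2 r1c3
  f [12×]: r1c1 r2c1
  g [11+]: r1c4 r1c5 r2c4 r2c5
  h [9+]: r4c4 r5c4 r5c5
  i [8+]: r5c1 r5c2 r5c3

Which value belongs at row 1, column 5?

2

R1c2 and r1c3 in row 1 are {1, 4}, which forces r1c1 = 3.
The two cells of cage f must have product 12, which forces r2c1 = 4.
Column 1 now contains 4; hence r4c1 = 5.
In row 2, 2 can only go at r2c3, so r2c3 = 2.
Column 3 now contains 2, leaving r3c3 = 1.
Cage e needs two cells with quotient 4, so r1c2 = 1.
Column 3 already has 1, so r1c3 = 4.
Row 3 already has 1; hence r3c1 = 2.
4 is placed in column 3; hence r4c3 = 3.
Column 1 already has 2, leaving r5c1 = 1.
Column 3 now contains 3, leaving r5c3 = 5.
3 is placed in row 4, leaving r4c2 = 4.
Row 4 now contains 4, leaving r4c4 = 2.
The 3 cells of cage a must have product 20; hence r4c5 = 1.
Cage i has sum 8; hence r5c2 = 2.
2 is placed in column 4; hence r1c4 = 5.
Cage g has sum 11, so r1c5 = 2.
Cage g needs sum 11; hence r2c4 = 1.
1 is placed in column 5, which forces r2c5 = 3.
Column 4 already has 5, leaving r3c4 = 4.
Row 3 now contains 4; hence r3c5 = 5.
4 is placed in column 4; hence r5c4 = 3.
Column 5 already has 3, which forces r5c5 = 4.
Row 2 now contains 3, so r2c2 = 5.
5 is placed in row 3, so r3c2 = 3.
The full grid is 3 1 4 5 2 / 4 5 2 1 3 / 2 3 1 4 5 / 5 4 3 2 1 / 1 2 5 3 4.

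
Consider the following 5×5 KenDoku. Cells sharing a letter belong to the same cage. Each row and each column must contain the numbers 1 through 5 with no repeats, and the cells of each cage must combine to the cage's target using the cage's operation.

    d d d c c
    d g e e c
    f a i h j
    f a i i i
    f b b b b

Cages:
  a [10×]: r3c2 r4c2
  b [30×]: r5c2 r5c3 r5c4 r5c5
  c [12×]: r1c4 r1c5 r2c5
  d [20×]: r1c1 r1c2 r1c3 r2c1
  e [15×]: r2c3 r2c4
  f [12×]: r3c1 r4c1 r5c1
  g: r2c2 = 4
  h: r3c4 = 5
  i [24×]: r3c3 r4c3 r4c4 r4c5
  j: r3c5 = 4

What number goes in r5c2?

3

G is a freebie, so r2c2 = 4.
Cage h is a single given cell, which forces r3c4 = 5.
Cage j is given, so r3c5 = 4.
Cage e needs two cells with product 15; hence r2c3 = 5.
Column 4 already has 5; hence r2c4 = 3.
Row 3 now contains 5, so r3c2 = 2.
Cage a needs two cells with product 10, which forces r4c2 = 5.
Cage d has product 20; hence r1c1 = 5.
Column 2 already has 5, so r1c2 = 1.
Cage c needs product 12, leaving r1c5 = 3.
Column 2 now contains 1, so r5c2 = 3.
Cage b needs product 30; hence r5c5 = 5.
Row 5 needs a 4, and only r5c1 is open for it.
The only place for 2 in column 1 is r2c1.
Cage d has product 20, leaving r1c3 = 2.
Cage c needs product 12; hence r1c4 = 4.
2 is placed in row 2, which forces r2c5 = 1.
Column 5 already has 1, leaving r4c5 = 2.
2 is placed in column 3, leaving r5c3 = 1.
Row 5 already has 1, which forces r5c4 = 2.
Column 3 now contains 1, so r3c3 = 3.
Cage i needs product 24, leaving r4c3 = 4.
Row 4 already has 2, so r4c4 = 1.
3 is placed in row 3, leaving r3c1 = 1.
1 is placed in row 4, which forces r4c1 = 3.
The full grid is 5 1 2 4 3 / 2 4 5 3 1 / 1 2 3 5 4 / 3 5 4 1 2 / 4 3 1 2 5.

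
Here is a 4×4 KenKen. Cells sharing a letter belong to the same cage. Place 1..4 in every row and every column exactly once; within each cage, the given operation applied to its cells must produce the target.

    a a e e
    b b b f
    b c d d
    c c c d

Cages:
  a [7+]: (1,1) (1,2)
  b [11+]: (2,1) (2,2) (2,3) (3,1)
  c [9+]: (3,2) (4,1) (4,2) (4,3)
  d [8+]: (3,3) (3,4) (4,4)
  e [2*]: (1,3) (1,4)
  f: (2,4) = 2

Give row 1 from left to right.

F is a freebie, so (2,4) = 2.
Cage e's pair has product 2; hence (1,3) = 2.
Column 4 now contains 2, which forces (1,4) = 1.
The 4 cells of cage b must have sum 11, so (3,1) = 3.
Row 3 now contains 3, so (3,4) = 4.
Column 4 already has 4; hence (4,4) = 3.
Column 1 now contains 3; hence (1,1) = 4.
The two cells of cage a must have sum 7, which forces (1,2) = 3.
Column 1 now contains 4; hence (2,1) = 1.
1 is placed in row 2; hence (2,2) = 4.
Row 2 now contains 4; hence (2,3) = 3.
Cage c needs sum 9, which forces (3,2) = 2.
Row 3 now contains 4, leaving (3,3) = 1.
The 4 cells of cage c must have sum 9, which forces (4,1) = 2.
4 is placed in column 2, so (4,2) = 1.
1 is placed in column 3, which forces (4,3) = 4.
Filled in: 4 3 2 1 / 1 4 3 2 / 3 2 1 4 / 2 1 4 3.

4 3 2 1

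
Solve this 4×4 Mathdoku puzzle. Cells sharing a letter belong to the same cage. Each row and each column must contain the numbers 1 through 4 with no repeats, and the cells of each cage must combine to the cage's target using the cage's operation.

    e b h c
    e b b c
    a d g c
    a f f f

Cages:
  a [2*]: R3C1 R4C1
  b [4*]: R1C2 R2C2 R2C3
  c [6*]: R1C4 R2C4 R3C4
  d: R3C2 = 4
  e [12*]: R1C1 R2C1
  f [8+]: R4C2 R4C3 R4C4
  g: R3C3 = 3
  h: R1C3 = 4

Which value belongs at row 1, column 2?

H is a freebie; hence R1C3 = 4.
Cage d is given, so R3C2 = 4.
Cage g is a single given cell, so R3C3 = 3.
Column 3 now contains 3; hence R4C3 = 1.
Row 1 already has 4, which forces R1C1 = 3.
The 3 cells of cage b must have product 4; hence R1C2 = 2.
Row 1 now contains 2, so R1C4 = 1.
Cage e needs two cells with product 12, leaving R2C1 = 4.
4 is placed in column 2; hence R2C2 = 1.
Column 3 already has 1, leaving R2C3 = 2.
Row 2 already has 2, which forces R2C4 = 3.
Cage a's pair has product 2, which forces R3C1 = 1.
1 is placed in column 4, leaving R3C4 = 2.
Row 4 now contains 1, so R4C1 = 2.
Row 4 now contains 1, which forces R4C2 = 3.
Cage f has sum 8; hence R4C4 = 4.
The full grid is 3 2 4 1 / 4 1 2 3 / 1 4 3 2 / 2 3 1 4.

2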